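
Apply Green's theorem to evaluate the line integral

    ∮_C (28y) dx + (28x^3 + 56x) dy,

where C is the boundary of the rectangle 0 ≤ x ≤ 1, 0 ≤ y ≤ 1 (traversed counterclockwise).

Green's theorem converts the closed line integral into a double integral over the enclosed region D:

    ∮_C P dx + Q dy = ∬_D (∂Q/∂x - ∂P/∂y) dA.

Here P = 28y, Q = 28x^3 + 56x, so

    ∂Q/∂x = 84x^2 + 56,    ∂P/∂y = 28,
    ∂Q/∂x - ∂P/∂y = 84x^2 + 28.

D is the region 0 ≤ x ≤ 1, 0 ≤ y ≤ 1. Evaluating the double integral:

    ∬_D (84x^2 + 28) dA = ∫_0^{1} ∫_0^{1} (84x^2 + 28) dy dx.

Inner (y from 0 to 1): 84x^2 + 28.
Outer (x from 0 to 1): 56.

Therefore ∮_C P dx + Q dy = 56.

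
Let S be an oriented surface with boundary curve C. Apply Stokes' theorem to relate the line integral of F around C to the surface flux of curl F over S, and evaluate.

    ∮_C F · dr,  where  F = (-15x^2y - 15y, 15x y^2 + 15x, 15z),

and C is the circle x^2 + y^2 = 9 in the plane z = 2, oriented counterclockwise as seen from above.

Let S be the flat disk x^2 + y^2 ≤ 9 in the plane z = 2, with upward unit normal n̂ = ẑ. By Stokes' theorem,

    ∮_C F · dr = ∬_S (∇ × F) · n̂ dS = ∬_D (curl F)_z dA,

where D is the disk x^2 + y^2 ≤ 9.

Compute the curl of F = (-15x^2y - 15y, 15x y^2 + 15x, 15z):
    (∇ × F)_x = ∂F_z/∂y - ∂F_y/∂z = 0,
    (∇ × F)_y = ∂F_x/∂z - ∂F_z/∂x = 0,
    (∇ × F)_z = ∂F_y/∂x - ∂F_x/∂y = 15x^2 + 15y^2 + 30.

On z = 2, (curl F)_z = 15x^2 + 15y^2 + 30.

Convert to polar (x = r cos θ, y = r sin θ, dA = r dr dθ); the integrand becomes 15r^2 + 30, so

    ∬_D (curl F)_z dA = ∫_0^{2π} ∫_0^{3} (15r^2 + 30) · r dr dθ.

Inner (r from 0 to 3): 1755/4.
Outer (θ from 0 to 2π): 1755π/2.

Therefore ∮_C F · dr = 1755π/2.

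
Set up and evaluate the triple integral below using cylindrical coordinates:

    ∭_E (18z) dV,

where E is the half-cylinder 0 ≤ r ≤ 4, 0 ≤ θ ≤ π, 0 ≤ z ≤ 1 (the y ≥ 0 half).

In cylindrical coordinates, x = r cos(θ), y = r sin(θ), z = z, and dV = r dr dθ dz.

The integrand becomes 18z, so

    ∭_E (18z) dV = ∫_{0}^{π} ∫_{0}^{4} ∫_{0}^{1} (18z) · r dz dr dθ.

Inner (z): 9r.
Middle (r from 0 to 4): 72.
Outer (θ): 72π.

Therefore the triple integral equals 72π.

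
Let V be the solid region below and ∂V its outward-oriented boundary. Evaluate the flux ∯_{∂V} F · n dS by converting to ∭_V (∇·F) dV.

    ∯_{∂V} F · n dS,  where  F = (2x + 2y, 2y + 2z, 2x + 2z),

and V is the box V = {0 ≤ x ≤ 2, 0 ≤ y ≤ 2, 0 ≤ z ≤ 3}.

By the divergence theorem,

    ∯_{∂V} F · n dS = ∭_V (∇ · F) dV.

Compute the divergence:
    ∇ · F = ∂F_x/∂x + ∂F_y/∂y + ∂F_z/∂z = 2 + 2 + 2 = 6.

V is a rectangular box, so dV = dx dy dz with 0 ≤ x ≤ 2, 0 ≤ y ≤ 2, 0 ≤ z ≤ 3.

Integrate (6) over V as an iterated integral:

    ∭_V (∇·F) dV = ∫_0^{2} ∫_0^{2} ∫_0^{3} (6) dz dy dx.

Inner (z from 0 to 3): 18.
Middle (y from 0 to 2): 36.
Outer (x from 0 to 2): 72.

Therefore ∯_{∂V} F · n dS = 72.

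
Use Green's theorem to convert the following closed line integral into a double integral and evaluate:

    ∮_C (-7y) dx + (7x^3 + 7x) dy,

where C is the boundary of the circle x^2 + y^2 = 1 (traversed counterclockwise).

Green's theorem converts the closed line integral into a double integral over the enclosed region D:

    ∮_C P dx + Q dy = ∬_D (∂Q/∂x - ∂P/∂y) dA.

Here P = -7y, Q = 7x^3 + 7x, so

    ∂Q/∂x = 21x^2 + 7,    ∂P/∂y = -7,
    ∂Q/∂x - ∂P/∂y = 21x^2 + 14.

D is the region x^2 + y^2 ≤ 1. Evaluating the double integral:

In polar coordinates (x = r cos θ, y = r sin θ, dA = r dr dθ) the integrand becomes 21r^2cos(θ)^2 + 14, so

    ∬_D (21x^2 + 14) dA = ∫_0^{2π} ∫_0^{1} (21r^2cos(θ)^2 + 14) · r dr dθ.

Inner (r from 0 to 1): 21cos(θ)^2/4 + 7.
Outer (θ from 0 to 2π): 77π/4.

Therefore ∮_C P dx + Q dy = 77π/4.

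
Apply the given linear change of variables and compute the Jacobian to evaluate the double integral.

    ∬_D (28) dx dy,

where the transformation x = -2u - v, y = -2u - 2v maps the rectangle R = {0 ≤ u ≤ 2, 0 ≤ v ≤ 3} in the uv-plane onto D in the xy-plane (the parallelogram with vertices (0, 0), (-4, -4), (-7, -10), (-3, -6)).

Compute the Jacobian determinant of (x, y) with respect to (u, v):

    ∂(x,y)/∂(u,v) = | -2  -1 | = (-2)(-2) - (-1)(-2) = 2.
                   | -2  -2 |

Its absolute value is |J| = 2 (the area scaling factor).

Substituting x = -2u - v, y = -2u - 2v into the integrand,

    28 → 28,

so the integral becomes

    ∬_R (28) · |J| du dv = ∫_0^2 ∫_0^3 (56) dv du.

Inner (v): 168.
Outer (u): 336.

Therefore ∬_D (28) dx dy = 336.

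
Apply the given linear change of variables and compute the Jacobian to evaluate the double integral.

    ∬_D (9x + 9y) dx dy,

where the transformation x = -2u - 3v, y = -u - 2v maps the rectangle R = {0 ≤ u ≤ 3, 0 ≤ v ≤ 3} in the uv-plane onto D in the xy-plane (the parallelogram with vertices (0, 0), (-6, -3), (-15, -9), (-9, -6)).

Compute the Jacobian determinant of (x, y) with respect to (u, v):

    ∂(x,y)/∂(u,v) = | -2  -3 | = (-2)(-2) - (-3)(-1) = 1.
                   | -1  -2 |

Its absolute value is |J| = 1 (the area scaling factor).

Substituting x = -2u - 3v, y = -u - 2v into the integrand,

    9x + 9y → -27u - 45v,

so the integral becomes

    ∬_R (-27u - 45v) · |J| du dv = ∫_0^3 ∫_0^3 (-27u - 45v) dv du.

Inner (v): -81u - 405/2.
Outer (u): -972.

Therefore ∬_D (9x + 9y) dx dy = -972.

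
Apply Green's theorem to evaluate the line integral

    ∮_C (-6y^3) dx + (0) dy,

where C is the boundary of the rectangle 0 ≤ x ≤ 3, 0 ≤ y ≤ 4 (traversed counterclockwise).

Green's theorem converts the closed line integral into a double integral over the enclosed region D:

    ∮_C P dx + Q dy = ∬_D (∂Q/∂x - ∂P/∂y) dA.

Here P = -6y^3, Q = 0, so

    ∂Q/∂x = 0,    ∂P/∂y = -18y^2,
    ∂Q/∂x - ∂P/∂y = 18y^2.

D is the region 0 ≤ x ≤ 3, 0 ≤ y ≤ 4. Evaluating the double integral:

    ∬_D (18y^2) dA = ∫_0^{3} ∫_0^{4} (18y^2) dy dx.

Inner (y from 0 to 4): 384.
Outer (x from 0 to 3): 1152.

Therefore ∮_C P dx + Q dy = 1152.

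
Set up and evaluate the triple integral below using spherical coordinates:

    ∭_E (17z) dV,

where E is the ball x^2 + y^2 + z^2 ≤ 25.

In spherical coordinates, x = ρ sin(φ) cos(θ), y = ρ sin(φ) sin(θ), z = ρ cos(φ), and dV = ρ^2 sin(φ) dρ dφ dθ.

The integrand becomes 17ρ cos(φ), so

    ∭_E (17z) dV = ∫_{0}^{2π} ∫_{0}^{π} ∫_{0}^{5} (17ρ cos(φ)) · ρ^2 sin(φ) dρ dφ dθ.

Inner (ρ): 10625sin(2φ)/8.
Middle (φ): 0.
Outer (θ): 0.

Therefore the triple integral equals 0.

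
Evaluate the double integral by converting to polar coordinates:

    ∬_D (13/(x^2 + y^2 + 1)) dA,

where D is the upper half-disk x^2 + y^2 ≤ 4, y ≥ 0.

The region D is 0 ≤ r ≤ 2, 0 ≤ θ ≤ π in polar coordinates, where x = r cos(θ), y = r sin(θ), and dA = r dr dθ.

Under the substitution, the integrand becomes 13/(r^2 + 1), so

    ∬_D (13/(x^2 + y^2 + 1)) dA = ∫_{0}^{π} ∫_{0}^{2} (13/(r^2 + 1)) · r dr dθ.

Inner integral (in r): ∫_{0}^{2} (13/(r^2 + 1)) · r dr = 13log(5)/2.

Outer integral (in θ): ∫_{0}^{π} (13log(5)/2) dθ = 13π log(5)/2.

Therefore ∬_D (13/(x^2 + y^2 + 1)) dA = 13π log(5)/2.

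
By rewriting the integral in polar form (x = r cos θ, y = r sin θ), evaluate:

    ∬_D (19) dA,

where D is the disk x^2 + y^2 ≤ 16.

The region D is 0 ≤ r ≤ 4, 0 ≤ θ ≤ 2π in polar coordinates, where x = r cos(θ), y = r sin(θ), and dA = r dr dθ.

Under the substitution, the integrand becomes 19, so

    ∬_D (19) dA = ∫_{0}^{2π} ∫_{0}^{4} (19) · r dr dθ.

Inner integral (in r): ∫_{0}^{4} (19) · r dr = 152.

Outer integral (in θ): ∫_{0}^{2π} (152) dθ = 304π.

Therefore ∬_D (19) dA = 304π.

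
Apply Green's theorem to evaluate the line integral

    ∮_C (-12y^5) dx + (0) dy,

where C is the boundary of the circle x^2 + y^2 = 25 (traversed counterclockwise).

Green's theorem converts the closed line integral into a double integral over the enclosed region D:

    ∮_C P dx + Q dy = ∬_D (∂Q/∂x - ∂P/∂y) dA.

Here P = -12y^5, Q = 0, so

    ∂Q/∂x = 0,    ∂P/∂y = -60y^4,
    ∂Q/∂x - ∂P/∂y = 60y^4.

D is the region x^2 + y^2 ≤ 25. Evaluating the double integral:

In polar coordinates (x = r cos θ, y = r sin θ, dA = r dr dθ) the integrand becomes 60r^4sin(θ)^4, so

    ∬_D (60y^4) dA = ∫_0^{2π} ∫_0^{5} (60r^4sin(θ)^4) · r dr dθ.

Inner (r from 0 to 5): 156250sin(θ)^4.
Outer (θ from 0 to 2π): 234375π/2.

Therefore ∮_C P dx + Q dy = 234375π/2.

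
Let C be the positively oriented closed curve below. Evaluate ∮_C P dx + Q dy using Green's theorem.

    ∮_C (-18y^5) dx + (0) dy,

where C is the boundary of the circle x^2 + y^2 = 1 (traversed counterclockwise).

Green's theorem converts the closed line integral into a double integral over the enclosed region D:

    ∮_C P dx + Q dy = ∬_D (∂Q/∂x - ∂P/∂y) dA.

Here P = -18y^5, Q = 0, so

    ∂Q/∂x = 0,    ∂P/∂y = -90y^4,
    ∂Q/∂x - ∂P/∂y = 90y^4.

D is the region x^2 + y^2 ≤ 1. Evaluating the double integral:

In polar coordinates (x = r cos θ, y = r sin θ, dA = r dr dθ) the integrand becomes 90r^4sin(θ)^4, so

    ∬_D (90y^4) dA = ∫_0^{2π} ∫_0^{1} (90r^4sin(θ)^4) · r dr dθ.

Inner (r from 0 to 1): 15sin(θ)^4.
Outer (θ from 0 to 2π): 45π/4.

Therefore ∮_C P dx + Q dy = 45π/4.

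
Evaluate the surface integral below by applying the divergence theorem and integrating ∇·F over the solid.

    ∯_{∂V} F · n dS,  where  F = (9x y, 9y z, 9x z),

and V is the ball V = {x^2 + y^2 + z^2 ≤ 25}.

By the divergence theorem,

    ∯_{∂V} F · n dS = ∭_V (∇ · F) dV.

Compute the divergence:
    ∇ · F = ∂F_x/∂x + ∂F_y/∂y + ∂F_z/∂z = 9y + 9z + 9x = 9x + 9y + 9z.

In spherical coordinates, x = ρ sin(φ) cos(θ), y = ρ sin(φ) sin(θ), z = ρ cos(φ), dV = ρ^2 sin(φ) dρ dφ dθ, with 0 ≤ ρ ≤ 5, 0 ≤ φ ≤ π, 0 ≤ θ ≤ 2π.

The integrand, after substitution and multiplying by the volume element, becomes (9ρ (sqrt(2)sin(φ)sin(θ + π/4) + cos(φ))) · ρ^2 sin(φ), so

    ∭_V (∇·F) dV = ∫_0^{2π} ∫_0^{π} ∫_0^{5} (9ρ (sqrt(2)sin(φ)sin(θ + π/4) + cos(φ))) · ρ^2 sin(φ) dρ dφ dθ.

Inner (ρ from 0 to 5): 5625(sqrt(2)sin(φ)sin(θ + π/4) + cos(φ))sin(φ)/4.
Middle (φ from 0 to π): 5625sqrt(2)π sin(θ + π/4)/8.
Outer (θ from 0 to 2π): 0.

Therefore ∯_{∂V} F · n dS = 0.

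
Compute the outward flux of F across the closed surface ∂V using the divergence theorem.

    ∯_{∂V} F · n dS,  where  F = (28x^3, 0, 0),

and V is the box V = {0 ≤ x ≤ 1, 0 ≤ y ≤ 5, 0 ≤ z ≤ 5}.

By the divergence theorem,

    ∯_{∂V} F · n dS = ∭_V (∇ · F) dV.

Compute the divergence:
    ∇ · F = ∂F_x/∂x + ∂F_y/∂y + ∂F_z/∂z = 84x^2 + 0 + 0 = 84x^2.

V is a rectangular box, so dV = dx dy dz with 0 ≤ x ≤ 1, 0 ≤ y ≤ 5, 0 ≤ z ≤ 5.

Integrate (84x^2) over V as an iterated integral:

    ∭_V (∇·F) dV = ∫_0^{1} ∫_0^{5} ∫_0^{5} (84x^2) dz dy dx.

Inner (z from 0 to 5): 420x^2.
Middle (y from 0 to 5): 2100x^2.
Outer (x from 0 to 1): 700.

Therefore ∯_{∂V} F · n dS = 700.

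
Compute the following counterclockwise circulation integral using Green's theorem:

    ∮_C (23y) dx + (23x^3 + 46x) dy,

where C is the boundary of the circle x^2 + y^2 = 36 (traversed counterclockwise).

Green's theorem converts the closed line integral into a double integral over the enclosed region D:

    ∮_C P dx + Q dy = ∬_D (∂Q/∂x - ∂P/∂y) dA.

Here P = 23y, Q = 23x^3 + 46x, so

    ∂Q/∂x = 69x^2 + 46,    ∂P/∂y = 23,
    ∂Q/∂x - ∂P/∂y = 69x^2 + 23.

D is the region x^2 + y^2 ≤ 36. Evaluating the double integral:

In polar coordinates (x = r cos θ, y = r sin θ, dA = r dr dθ) the integrand becomes 69r^2cos(θ)^2 + 23, so

    ∬_D (69x^2 + 23) dA = ∫_0^{2π} ∫_0^{6} (69r^2cos(θ)^2 + 23) · r dr dθ.

Inner (r from 0 to 6): 22356cos(θ)^2 + 414.
Outer (θ from 0 to 2π): 23184π.

Therefore ∮_C P dx + Q dy = 23184π.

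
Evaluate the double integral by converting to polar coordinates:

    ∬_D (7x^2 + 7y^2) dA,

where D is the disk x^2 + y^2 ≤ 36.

The region D is 0 ≤ r ≤ 6, 0 ≤ θ ≤ 2π in polar coordinates, where x = r cos(θ), y = r sin(θ), and dA = r dr dθ.

Under the substitution, the integrand becomes 7r^2, so

    ∬_D (7x^2 + 7y^2) dA = ∫_{0}^{2π} ∫_{0}^{6} (7r^2) · r dr dθ.

Inner integral (in r): ∫_{0}^{6} (7r^2) · r dr = 2268.

Outer integral (in θ): ∫_{0}^{2π} (2268) dθ = 4536π.

Therefore ∬_D (7x^2 + 7y^2) dA = 4536π.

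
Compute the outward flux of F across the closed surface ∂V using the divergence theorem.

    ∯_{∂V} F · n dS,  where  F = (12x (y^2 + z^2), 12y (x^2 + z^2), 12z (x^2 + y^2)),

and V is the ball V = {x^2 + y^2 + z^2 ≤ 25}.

By the divergence theorem,

    ∯_{∂V} F · n dS = ∭_V (∇ · F) dV.

Compute the divergence:
    ∇ · F = ∂F_x/∂x + ∂F_y/∂y + ∂F_z/∂z = 12y^2 + 12z^2 + 12x^2 + 12z^2 + 12x^2 + 12y^2 = 24x^2 + 24y^2 + 24z^2.

In spherical coordinates, x = ρ sin(φ) cos(θ), y = ρ sin(φ) sin(θ), z = ρ cos(φ), dV = ρ^2 sin(φ) dρ dφ dθ, with 0 ≤ ρ ≤ 5, 0 ≤ φ ≤ π, 0 ≤ θ ≤ 2π.

The integrand, after substitution and multiplying by the volume element, becomes (24ρ^2) · ρ^2 sin(φ), so

    ∭_V (∇·F) dV = ∫_0^{2π} ∫_0^{π} ∫_0^{5} (24ρ^2) · ρ^2 sin(φ) dρ dφ dθ.

Inner (ρ from 0 to 5): 15000sin(φ).
Middle (φ from 0 to π): 30000.
Outer (θ from 0 to 2π): 60000π.

Therefore ∯_{∂V} F · n dS = 60000π.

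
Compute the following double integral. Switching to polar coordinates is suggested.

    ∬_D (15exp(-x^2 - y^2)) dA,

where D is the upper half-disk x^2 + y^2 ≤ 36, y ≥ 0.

The region D is 0 ≤ r ≤ 6, 0 ≤ θ ≤ π in polar coordinates, where x = r cos(θ), y = r sin(θ), and dA = r dr dθ.

Under the substitution, the integrand becomes 15exp(-r^2), so

    ∬_D (15exp(-x^2 - y^2)) dA = ∫_{0}^{π} ∫_{0}^{6} (15exp(-r^2)) · r dr dθ.

Inner integral (in r): ∫_{0}^{6} (15exp(-r^2)) · r dr = 15/2 - 15exp(-36)/2.

Outer integral (in θ): ∫_{0}^{π} (15/2 - 15exp(-36)/2) dθ = -15π (1 - exp(36))exp(-36)/2.

Therefore ∬_D (15exp(-x^2 - y^2)) dA = -15π (1 - exp(36))exp(-36)/2.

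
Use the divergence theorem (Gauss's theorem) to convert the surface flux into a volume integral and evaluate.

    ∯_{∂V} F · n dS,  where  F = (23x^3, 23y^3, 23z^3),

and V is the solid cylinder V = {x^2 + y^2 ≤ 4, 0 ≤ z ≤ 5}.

By the divergence theorem,

    ∯_{∂V} F · n dS = ∭_V (∇ · F) dV.

Compute the divergence:
    ∇ · F = ∂F_x/∂x + ∂F_y/∂y + ∂F_z/∂z = 69x^2 + 69y^2 + 69z^2.

In cylindrical coordinates, x = r cos(θ), y = r sin(θ), z = z, dV = r dr dθ dz, with 0 ≤ r ≤ 2, 0 ≤ θ ≤ 2π, 0 ≤ z ≤ 5.

The integrand, after substitution and multiplying by the volume element, becomes (69r^2 + 69z^2) · r, so

    ∭_V (∇·F) dV = ∫_0^{2π} ∫_0^{2} ∫_0^{5} (69r^2 + 69z^2) · r dz dr dθ.

Inner (z from 0 to 5): 345r^3 + 2875r.
Middle (r from 0 to 2): 7130.
Outer (θ from 0 to 2π): 14260π.

Therefore ∯_{∂V} F · n dS = 14260π.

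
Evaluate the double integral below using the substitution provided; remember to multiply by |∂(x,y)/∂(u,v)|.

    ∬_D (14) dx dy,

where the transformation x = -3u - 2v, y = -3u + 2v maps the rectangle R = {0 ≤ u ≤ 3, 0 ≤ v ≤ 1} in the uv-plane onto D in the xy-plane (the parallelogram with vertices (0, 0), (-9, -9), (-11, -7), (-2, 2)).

Compute the Jacobian determinant of (x, y) with respect to (u, v):

    ∂(x,y)/∂(u,v) = | -3  -2 | = (-3)(2) - (-2)(-3) = -12.
                   | -3  2 |

Its absolute value is |J| = 12 (the area scaling factor).

Substituting x = -3u - 2v, y = -3u + 2v into the integrand,

    14 → 14,

so the integral becomes

    ∬_R (14) · |J| du dv = ∫_0^3 ∫_0^1 (168) dv du.

Inner (v): 168.
Outer (u): 504.

Therefore ∬_D (14) dx dy = 504.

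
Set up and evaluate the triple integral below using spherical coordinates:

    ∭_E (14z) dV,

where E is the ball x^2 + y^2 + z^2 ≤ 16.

In spherical coordinates, x = ρ sin(φ) cos(θ), y = ρ sin(φ) sin(θ), z = ρ cos(φ), and dV = ρ^2 sin(φ) dρ dφ dθ.

The integrand becomes 14ρ cos(φ), so

    ∭_E (14z) dV = ∫_{0}^{2π} ∫_{0}^{π} ∫_{0}^{4} (14ρ cos(φ)) · ρ^2 sin(φ) dρ dφ dθ.

Inner (ρ): 448sin(2φ).
Middle (φ): 0.
Outer (θ): 0.

Therefore the triple integral equals 0.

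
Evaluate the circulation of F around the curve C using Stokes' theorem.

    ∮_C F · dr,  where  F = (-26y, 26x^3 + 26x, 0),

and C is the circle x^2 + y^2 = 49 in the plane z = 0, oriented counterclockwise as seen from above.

Let S be the flat disk x^2 + y^2 ≤ 49 in the plane z = 0, with upward unit normal n̂ = ẑ. By Stokes' theorem,

    ∮_C F · dr = ∬_S (∇ × F) · n̂ dS = ∬_D (curl F)_z dA,

where D is the disk x^2 + y^2 ≤ 49.

Compute the curl of F = (-26y, 26x^3 + 26x, 0):
    (∇ × F)_x = ∂F_z/∂y - ∂F_y/∂z = 0,
    (∇ × F)_y = ∂F_x/∂z - ∂F_z/∂x = 0,
    (∇ × F)_z = ∂F_y/∂x - ∂F_x/∂y = 78x^2 + 52.

On z = 0, (curl F)_z = 78x^2 + 52.

Convert to polar (x = r cos θ, y = r sin θ, dA = r dr dθ); the integrand becomes 78r^2cos(θ)^2 + 52, so

    ∬_D (curl F)_z dA = ∫_0^{2π} ∫_0^{7} (78r^2cos(θ)^2 + 52) · r dr dθ.

Inner (r from 0 to 7): 93639cos(θ)^2/2 + 1274.
Outer (θ from 0 to 2π): 98735π/2.

Therefore ∮_C F · dr = 98735π/2.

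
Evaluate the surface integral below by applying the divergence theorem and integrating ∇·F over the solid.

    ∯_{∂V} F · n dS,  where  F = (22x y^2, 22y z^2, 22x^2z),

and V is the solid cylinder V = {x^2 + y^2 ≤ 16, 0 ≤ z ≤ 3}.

By the divergence theorem,

    ∯_{∂V} F · n dS = ∭_V (∇ · F) dV.

Compute the divergence:
    ∇ · F = ∂F_x/∂x + ∂F_y/∂y + ∂F_z/∂z = 22y^2 + 22z^2 + 22x^2 = 22x^2 + 22y^2 + 22z^2.

In cylindrical coordinates, x = r cos(θ), y = r sin(θ), z = z, dV = r dr dθ dz, with 0 ≤ r ≤ 4, 0 ≤ θ ≤ 2π, 0 ≤ z ≤ 3.

The integrand, after substitution and multiplying by the volume element, becomes (22r^2 + 22z^2) · r, so

    ∭_V (∇·F) dV = ∫_0^{2π} ∫_0^{4} ∫_0^{3} (22r^2 + 22z^2) · r dz dr dθ.

Inner (z from 0 to 3): 66r (r^2 + 3).
Middle (r from 0 to 4): 5808.
Outer (θ from 0 to 2π): 11616π.

Therefore ∯_{∂V} F · n dS = 11616π.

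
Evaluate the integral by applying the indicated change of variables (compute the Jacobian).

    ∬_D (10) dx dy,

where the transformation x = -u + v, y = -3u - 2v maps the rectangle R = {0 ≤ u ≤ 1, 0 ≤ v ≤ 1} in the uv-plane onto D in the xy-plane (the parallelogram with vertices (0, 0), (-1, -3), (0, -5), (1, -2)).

Compute the Jacobian determinant of (x, y) with respect to (u, v):

    ∂(x,y)/∂(u,v) = | -1  1 | = (-1)(-2) - (1)(-3) = 5.
                   | -3  -2 |

Its absolute value is |J| = 5 (the area scaling factor).

Substituting x = -u + v, y = -3u - 2v into the integrand,

    10 → 10,

so the integral becomes

    ∬_R (10) · |J| du dv = ∫_0^1 ∫_0^1 (50) dv du.

Inner (v): 50.
Outer (u): 50.

Therefore ∬_D (10) dx dy = 50.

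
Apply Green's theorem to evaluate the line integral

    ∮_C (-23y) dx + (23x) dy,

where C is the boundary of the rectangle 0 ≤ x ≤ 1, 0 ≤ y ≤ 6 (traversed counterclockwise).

Green's theorem converts the closed line integral into a double integral over the enclosed region D:

    ∮_C P dx + Q dy = ∬_D (∂Q/∂x - ∂P/∂y) dA.

Here P = -23y, Q = 23x, so

    ∂Q/∂x = 23,    ∂P/∂y = -23,
    ∂Q/∂x - ∂P/∂y = 46.

D is the region 0 ≤ x ≤ 1, 0 ≤ y ≤ 6. Evaluating the double integral:

    ∬_D (46) dA = ∫_0^{1} ∫_0^{6} (46) dy dx.

Inner (y from 0 to 6): 276.
Outer (x from 0 to 1): 276.

Therefore ∮_C P dx + Q dy = 276.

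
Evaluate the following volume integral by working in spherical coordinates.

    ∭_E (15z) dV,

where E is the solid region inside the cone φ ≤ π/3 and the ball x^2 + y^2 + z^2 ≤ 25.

In spherical coordinates, x = ρ sin(φ) cos(θ), y = ρ sin(φ) sin(θ), z = ρ cos(φ), and dV = ρ^2 sin(φ) dρ dφ dθ.

The integrand becomes 15ρ cos(φ), so

    ∭_E (15z) dV = ∫_{0}^{2π} ∫_{0}^{π/3} ∫_{0}^{5} (15ρ cos(φ)) · ρ^2 sin(φ) dρ dφ dθ.

Inner (ρ): 9375sin(2φ)/8.
Middle (φ): 28125/32.
Outer (θ): 28125π/16.

Therefore the triple integral equals 28125π/16.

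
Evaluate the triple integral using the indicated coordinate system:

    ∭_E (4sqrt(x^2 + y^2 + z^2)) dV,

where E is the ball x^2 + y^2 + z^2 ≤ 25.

In spherical coordinates, x = ρ sin(φ) cos(θ), y = ρ sin(φ) sin(θ), z = ρ cos(φ), and dV = ρ^2 sin(φ) dρ dφ dθ.

The integrand becomes 4ρ, so

    ∭_E (4sqrt(x^2 + y^2 + z^2)) dV = ∫_{0}^{2π} ∫_{0}^{π} ∫_{0}^{5} (4ρ) · ρ^2 sin(φ) dρ dφ dθ.

Inner (ρ): 625sin(φ).
Middle (φ): 1250.
Outer (θ): 2500π.

Therefore the triple integral equals 2500π.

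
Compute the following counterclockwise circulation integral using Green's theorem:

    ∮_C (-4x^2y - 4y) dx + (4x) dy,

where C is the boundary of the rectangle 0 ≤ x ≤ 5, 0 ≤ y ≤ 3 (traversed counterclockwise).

Green's theorem converts the closed line integral into a double integral over the enclosed region D:

    ∮_C P dx + Q dy = ∬_D (∂Q/∂x - ∂P/∂y) dA.

Here P = -4x^2y - 4y, Q = 4x, so

    ∂Q/∂x = 4,    ∂P/∂y = -4x^2 - 4,
    ∂Q/∂x - ∂P/∂y = 4x^2 + 8.

D is the region 0 ≤ x ≤ 5, 0 ≤ y ≤ 3. Evaluating the double integral:

    ∬_D (4x^2 + 8) dA = ∫_0^{5} ∫_0^{3} (4x^2 + 8) dy dx.

Inner (y from 0 to 3): 12x^2 + 24.
Outer (x from 0 to 5): 620.

Therefore ∮_C P dx + Q dy = 620.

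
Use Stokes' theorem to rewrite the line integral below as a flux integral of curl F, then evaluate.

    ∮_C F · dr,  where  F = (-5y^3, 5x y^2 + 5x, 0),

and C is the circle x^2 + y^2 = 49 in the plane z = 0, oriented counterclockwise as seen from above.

Let S be the flat disk x^2 + y^2 ≤ 49 in the plane z = 0, with upward unit normal n̂ = ẑ. By Stokes' theorem,

    ∮_C F · dr = ∬_S (∇ × F) · n̂ dS = ∬_D (curl F)_z dA,

where D is the disk x^2 + y^2 ≤ 49.

Compute the curl of F = (-5y^3, 5x y^2 + 5x, 0):
    (∇ × F)_x = ∂F_z/∂y - ∂F_y/∂z = 0,
    (∇ × F)_y = ∂F_x/∂z - ∂F_z/∂x = 0,
    (∇ × F)_z = ∂F_y/∂x - ∂F_x/∂y = 20y^2 + 5.

On z = 0, (curl F)_z = 20y^2 + 5.

Convert to polar (x = r cos θ, y = r sin θ, dA = r dr dθ); the integrand becomes 20r^2sin(θ)^2 + 5, so

    ∬_D (curl F)_z dA = ∫_0^{2π} ∫_0^{7} (20r^2sin(θ)^2 + 5) · r dr dθ.

Inner (r from 0 to 7): 12005sin(θ)^2 + 245/2.
Outer (θ from 0 to 2π): 12250π.

Therefore ∮_C F · dr = 12250π.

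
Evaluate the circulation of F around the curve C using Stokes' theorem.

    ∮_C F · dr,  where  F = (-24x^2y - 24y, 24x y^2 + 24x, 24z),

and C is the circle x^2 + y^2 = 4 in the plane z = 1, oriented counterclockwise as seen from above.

Let S be the flat disk x^2 + y^2 ≤ 4 in the plane z = 1, with upward unit normal n̂ = ẑ. By Stokes' theorem,

    ∮_C F · dr = ∬_S (∇ × F) · n̂ dS = ∬_D (curl F)_z dA,

where D is the disk x^2 + y^2 ≤ 4.

Compute the curl of F = (-24x^2y - 24y, 24x y^2 + 24x, 24z):
    (∇ × F)_x = ∂F_z/∂y - ∂F_y/∂z = 0,
    (∇ × F)_y = ∂F_x/∂z - ∂F_z/∂x = 0,
    (∇ × F)_z = ∂F_y/∂x - ∂F_x/∂y = 24x^2 + 24y^2 + 48.

On z = 1, (curl F)_z = 24x^2 + 24y^2 + 48.

Convert to polar (x = r cos θ, y = r sin θ, dA = r dr dθ); the integrand becomes 24r^2 + 48, so

    ∬_D (curl F)_z dA = ∫_0^{2π} ∫_0^{2} (24r^2 + 48) · r dr dθ.

Inner (r from 0 to 2): 192.
Outer (θ from 0 to 2π): 384π.

Therefore ∮_C F · dr = 384π.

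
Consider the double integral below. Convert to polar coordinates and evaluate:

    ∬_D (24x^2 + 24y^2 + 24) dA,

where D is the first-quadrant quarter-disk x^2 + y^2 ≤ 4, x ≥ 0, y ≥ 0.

The region D is 0 ≤ r ≤ 2, 0 ≤ θ ≤ π/2 in polar coordinates, where x = r cos(θ), y = r sin(θ), and dA = r dr dθ.

Under the substitution, the integrand becomes 24r^2 + 24, so

    ∬_D (24x^2 + 24y^2 + 24) dA = ∫_{0}^{π/2} ∫_{0}^{2} (24r^2 + 24) · r dr dθ.

Inner integral (in r): ∫_{0}^{2} (24r^2 + 24) · r dr = 144.

Outer integral (in θ): ∫_{0}^{π/2} (144) dθ = 72π.

Therefore ∬_D (24x^2 + 24y^2 + 24) dA = 72π.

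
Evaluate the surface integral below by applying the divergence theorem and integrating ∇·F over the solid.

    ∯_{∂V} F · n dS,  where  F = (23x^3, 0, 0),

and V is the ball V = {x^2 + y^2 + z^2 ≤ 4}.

By the divergence theorem,

    ∯_{∂V} F · n dS = ∭_V (∇ · F) dV.

Compute the divergence:
    ∇ · F = ∂F_x/∂x + ∂F_y/∂y + ∂F_z/∂z = 69x^2 + 0 + 0 = 69x^2.

In spherical coordinates, x = ρ sin(φ) cos(θ), y = ρ sin(φ) sin(θ), z = ρ cos(φ), dV = ρ^2 sin(φ) dρ dφ dθ, with 0 ≤ ρ ≤ 2, 0 ≤ φ ≤ π, 0 ≤ θ ≤ 2π.

The integrand, after substitution and multiplying by the volume element, becomes (69ρ^2sin(φ)^2cos(θ)^2) · ρ^2 sin(φ), so

    ∭_V (∇·F) dV = ∫_0^{2π} ∫_0^{π} ∫_0^{2} (69ρ^2sin(φ)^2cos(θ)^2) · ρ^2 sin(φ) dρ dφ dθ.

Inner (ρ from 0 to 2): 2208sin(φ)^3cos(θ)^2/5.
Middle (φ from 0 to π): 2944cos(θ)^2/5.
Outer (θ from 0 to 2π): 2944π/5.

Therefore ∯_{∂V} F · n dS = 2944π/5.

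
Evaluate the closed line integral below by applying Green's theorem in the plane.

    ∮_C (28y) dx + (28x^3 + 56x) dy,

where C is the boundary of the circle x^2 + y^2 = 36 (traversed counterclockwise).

Green's theorem converts the closed line integral into a double integral over the enclosed region D:

    ∮_C P dx + Q dy = ∬_D (∂Q/∂x - ∂P/∂y) dA.

Here P = 28y, Q = 28x^3 + 56x, so

    ∂Q/∂x = 84x^2 + 56,    ∂P/∂y = 28,
    ∂Q/∂x - ∂P/∂y = 84x^2 + 28.

D is the region x^2 + y^2 ≤ 36. Evaluating the double integral:

In polar coordinates (x = r cos θ, y = r sin θ, dA = r dr dθ) the integrand becomes 84r^2cos(θ)^2 + 28, so

    ∬_D (84x^2 + 28) dA = ∫_0^{2π} ∫_0^{6} (84r^2cos(θ)^2 + 28) · r dr dθ.

Inner (r from 0 to 6): 27216cos(θ)^2 + 504.
Outer (θ from 0 to 2π): 28224π.

Therefore ∮_C P dx + Q dy = 28224π.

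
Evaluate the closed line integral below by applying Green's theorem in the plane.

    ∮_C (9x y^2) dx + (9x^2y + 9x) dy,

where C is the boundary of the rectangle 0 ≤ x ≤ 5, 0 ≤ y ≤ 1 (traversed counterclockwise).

Green's theorem converts the closed line integral into a double integral over the enclosed region D:

    ∮_C P dx + Q dy = ∬_D (∂Q/∂x - ∂P/∂y) dA.

Here P = 9x y^2, Q = 9x^2y + 9x, so

    ∂Q/∂x = 18x y + 9,    ∂P/∂y = 18x y,
    ∂Q/∂x - ∂P/∂y = 9.

D is the region 0 ≤ x ≤ 5, 0 ≤ y ≤ 1. Evaluating the double integral:

    ∬_D (9) dA = ∫_0^{5} ∫_0^{1} (9) dy dx.

Inner (y from 0 to 1): 9.
Outer (x from 0 to 5): 45.

Therefore ∮_C P dx + Q dy = 45.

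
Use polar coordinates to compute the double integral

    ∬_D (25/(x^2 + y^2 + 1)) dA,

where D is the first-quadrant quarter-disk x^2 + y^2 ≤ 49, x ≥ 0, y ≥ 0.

The region D is 0 ≤ r ≤ 7, 0 ≤ θ ≤ π/2 in polar coordinates, where x = r cos(θ), y = r sin(θ), and dA = r dr dθ.

Under the substitution, the integrand becomes 25/(r^2 + 1), so

    ∬_D (25/(x^2 + y^2 + 1)) dA = ∫_{0}^{π/2} ∫_{0}^{7} (25/(r^2 + 1)) · r dr dθ.

Inner integral (in r): ∫_{0}^{7} (25/(r^2 + 1)) · r dr = 25log(50)/2.

Outer integral (in θ): ∫_{0}^{π/2} (25log(50)/2) dθ = 25π log(50)/4.

Therefore ∬_D (25/(x^2 + y^2 + 1)) dA = 25π log(50)/4.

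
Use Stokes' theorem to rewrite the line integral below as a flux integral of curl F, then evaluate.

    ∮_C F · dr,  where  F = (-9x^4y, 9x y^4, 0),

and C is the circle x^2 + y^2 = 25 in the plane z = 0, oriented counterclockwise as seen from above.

Let S be the flat disk x^2 + y^2 ≤ 25 in the plane z = 0, with upward unit normal n̂ = ẑ. By Stokes' theorem,

    ∮_C F · dr = ∬_S (∇ × F) · n̂ dS = ∬_D (curl F)_z dA,

where D is the disk x^2 + y^2 ≤ 25.

Compute the curl of F = (-9x^4y, 9x y^4, 0):
    (∇ × F)_x = ∂F_z/∂y - ∂F_y/∂z = 0,
    (∇ × F)_y = ∂F_x/∂z - ∂F_z/∂x = 0,
    (∇ × F)_z = ∂F_y/∂x - ∂F_x/∂y = 9x^4 + 9y^4.

On z = 0, (curl F)_z = 9x^4 + 9y^4.

Convert to polar (x = r cos θ, y = r sin θ, dA = r dr dθ); the integrand becomes 9r^4(sin(θ)^4 + cos(θ)^4), so

    ∬_D (curl F)_z dA = ∫_0^{2π} ∫_0^{5} (9r^4(sin(θ)^4 + cos(θ)^4)) · r dr dθ.

Inner (r from 0 to 5): 46875sin(θ)^4/2 + 46875cos(θ)^4/2.
Outer (θ from 0 to 2π): 140625π/4.

Therefore ∮_C F · dr = 140625π/4.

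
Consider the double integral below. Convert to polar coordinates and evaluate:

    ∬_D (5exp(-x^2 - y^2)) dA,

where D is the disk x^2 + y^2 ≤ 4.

The region D is 0 ≤ r ≤ 2, 0 ≤ θ ≤ 2π in polar coordinates, where x = r cos(θ), y = r sin(θ), and dA = r dr dθ.

Under the substitution, the integrand becomes 5exp(-r^2), so

    ∬_D (5exp(-x^2 - y^2)) dA = ∫_{0}^{2π} ∫_{0}^{2} (5exp(-r^2)) · r dr dθ.

Inner integral (in r): ∫_{0}^{2} (5exp(-r^2)) · r dr = 5/2 - 5exp(-4)/2.

Outer integral (in θ): ∫_{0}^{2π} (5/2 - 5exp(-4)/2) dθ = -5π exp(-4) + 5π.

Therefore ∬_D (5exp(-x^2 - y^2)) dA = -5π exp(-4) + 5π.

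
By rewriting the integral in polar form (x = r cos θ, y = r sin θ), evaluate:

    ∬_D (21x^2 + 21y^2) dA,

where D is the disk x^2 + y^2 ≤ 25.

The region D is 0 ≤ r ≤ 5, 0 ≤ θ ≤ 2π in polar coordinates, where x = r cos(θ), y = r sin(θ), and dA = r dr dθ.

Under the substitution, the integrand becomes 21r^2, so

    ∬_D (21x^2 + 21y^2) dA = ∫_{0}^{2π} ∫_{0}^{5} (21r^2) · r dr dθ.

Inner integral (in r): ∫_{0}^{5} (21r^2) · r dr = 13125/4.

Outer integral (in θ): ∫_{0}^{2π} (13125/4) dθ = 13125π/2.

Therefore ∬_D (21x^2 + 21y^2) dA = 13125π/2.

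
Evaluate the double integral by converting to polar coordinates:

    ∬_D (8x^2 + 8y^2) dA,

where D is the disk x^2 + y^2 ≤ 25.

The region D is 0 ≤ r ≤ 5, 0 ≤ θ ≤ 2π in polar coordinates, where x = r cos(θ), y = r sin(θ), and dA = r dr dθ.

Under the substitution, the integrand becomes 8r^2, so

    ∬_D (8x^2 + 8y^2) dA = ∫_{0}^{2π} ∫_{0}^{5} (8r^2) · r dr dθ.

Inner integral (in r): ∫_{0}^{5} (8r^2) · r dr = 1250.

Outer integral (in θ): ∫_{0}^{2π} (1250) dθ = 2500π.

Therefore ∬_D (8x^2 + 8y^2) dA = 2500π.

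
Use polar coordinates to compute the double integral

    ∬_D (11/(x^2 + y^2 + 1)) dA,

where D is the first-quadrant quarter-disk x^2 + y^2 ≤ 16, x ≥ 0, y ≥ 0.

The region D is 0 ≤ r ≤ 4, 0 ≤ θ ≤ π/2 in polar coordinates, where x = r cos(θ), y = r sin(θ), and dA = r dr dθ.

Under the substitution, the integrand becomes 11/(r^2 + 1), so

    ∬_D (11/(x^2 + y^2 + 1)) dA = ∫_{0}^{π/2} ∫_{0}^{4} (11/(r^2 + 1)) · r dr dθ.

Inner integral (in r): ∫_{0}^{4} (11/(r^2 + 1)) · r dr = 11log(17)/2.

Outer integral (in θ): ∫_{0}^{π/2} (11log(17)/2) dθ = 11π log(17)/4.

Therefore ∬_D (11/(x^2 + y^2 + 1)) dA = 11π log(17)/4.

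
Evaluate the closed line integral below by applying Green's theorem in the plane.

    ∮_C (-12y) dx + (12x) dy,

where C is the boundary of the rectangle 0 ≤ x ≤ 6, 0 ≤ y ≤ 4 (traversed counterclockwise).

Green's theorem converts the closed line integral into a double integral over the enclosed region D:

    ∮_C P dx + Q dy = ∬_D (∂Q/∂x - ∂P/∂y) dA.

Here P = -12y, Q = 12x, so

    ∂Q/∂x = 12,    ∂P/∂y = -12,
    ∂Q/∂x - ∂P/∂y = 24.

D is the region 0 ≤ x ≤ 6, 0 ≤ y ≤ 4. Evaluating the double integral:

    ∬_D (24) dA = ∫_0^{6} ∫_0^{4} (24) dy dx.

Inner (y from 0 to 4): 96.
Outer (x from 0 to 6): 576.

Therefore ∮_C P dx + Q dy = 576.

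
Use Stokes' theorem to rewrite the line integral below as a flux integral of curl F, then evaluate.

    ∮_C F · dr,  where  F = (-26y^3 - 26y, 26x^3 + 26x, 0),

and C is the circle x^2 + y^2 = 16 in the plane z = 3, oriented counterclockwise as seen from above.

Let S be the flat disk x^2 + y^2 ≤ 16 in the plane z = 3, with upward unit normal n̂ = ẑ. By Stokes' theorem,

    ∮_C F · dr = ∬_S (∇ × F) · n̂ dS = ∬_D (curl F)_z dA,

where D is the disk x^2 + y^2 ≤ 16.

Compute the curl of F = (-26y^3 - 26y, 26x^3 + 26x, 0):
    (∇ × F)_x = ∂F_z/∂y - ∂F_y/∂z = 0,
    (∇ × F)_y = ∂F_x/∂z - ∂F_z/∂x = 0,
    (∇ × F)_z = ∂F_y/∂x - ∂F_x/∂y = 78x^2 + 78y^2 + 52.

On z = 3, (curl F)_z = 78x^2 + 78y^2 + 52.

Convert to polar (x = r cos θ, y = r sin θ, dA = r dr dθ); the integrand becomes 78r^2 + 52, so

    ∬_D (curl F)_z dA = ∫_0^{2π} ∫_0^{4} (78r^2 + 52) · r dr dθ.

Inner (r from 0 to 4): 5408.
Outer (θ from 0 to 2π): 10816π.

Therefore ∮_C F · dr = 10816π.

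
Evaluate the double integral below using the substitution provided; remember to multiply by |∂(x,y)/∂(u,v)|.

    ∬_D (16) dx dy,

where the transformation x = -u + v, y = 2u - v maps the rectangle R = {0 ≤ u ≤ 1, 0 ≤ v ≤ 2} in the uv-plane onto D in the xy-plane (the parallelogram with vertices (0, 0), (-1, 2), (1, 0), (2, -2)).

Compute the Jacobian determinant of (x, y) with respect to (u, v):

    ∂(x,y)/∂(u,v) = | -1  1 | = (-1)(-1) - (1)(2) = -1.
                   | 2  -1 |

Its absolute value is |J| = 1 (the area scaling factor).

Substituting x = -u + v, y = 2u - v into the integrand,

    16 → 16,

so the integral becomes

    ∬_R (16) · |J| du dv = ∫_0^1 ∫_0^2 (16) dv du.

Inner (v): 32.
Outer (u): 32.

Therefore ∬_D (16) dx dy = 32.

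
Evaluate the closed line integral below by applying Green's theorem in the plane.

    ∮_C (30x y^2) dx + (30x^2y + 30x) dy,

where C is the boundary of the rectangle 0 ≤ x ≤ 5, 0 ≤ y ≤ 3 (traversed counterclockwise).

Green's theorem converts the closed line integral into a double integral over the enclosed region D:

    ∮_C P dx + Q dy = ∬_D (∂Q/∂x - ∂P/∂y) dA.

Here P = 30x y^2, Q = 30x^2y + 30x, so

    ∂Q/∂x = 60x y + 30,    ∂P/∂y = 60x y,
    ∂Q/∂x - ∂P/∂y = 30.

D is the region 0 ≤ x ≤ 5, 0 ≤ y ≤ 3. Evaluating the double integral:

    ∬_D (30) dA = ∫_0^{5} ∫_0^{3} (30) dy dx.

Inner (y from 0 to 3): 90.
Outer (x from 0 to 5): 450.

Therefore ∮_C P dx + Q dy = 450.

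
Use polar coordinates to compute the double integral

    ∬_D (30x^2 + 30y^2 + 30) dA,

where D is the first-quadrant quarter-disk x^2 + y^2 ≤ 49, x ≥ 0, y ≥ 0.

The region D is 0 ≤ r ≤ 7, 0 ≤ θ ≤ π/2 in polar coordinates, where x = r cos(θ), y = r sin(θ), and dA = r dr dθ.

Under the substitution, the integrand becomes 30r^2 + 30, so

    ∬_D (30x^2 + 30y^2 + 30) dA = ∫_{0}^{π/2} ∫_{0}^{7} (30r^2 + 30) · r dr dθ.

Inner integral (in r): ∫_{0}^{7} (30r^2 + 30) · r dr = 37485/2.

Outer integral (in θ): ∫_{0}^{π/2} (37485/2) dθ = 37485π/4.

Therefore ∬_D (30x^2 + 30y^2 + 30) dA = 37485π/4.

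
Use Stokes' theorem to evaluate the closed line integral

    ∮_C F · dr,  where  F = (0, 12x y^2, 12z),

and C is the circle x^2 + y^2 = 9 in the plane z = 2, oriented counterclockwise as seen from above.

Let S be the flat disk x^2 + y^2 ≤ 9 in the plane z = 2, with upward unit normal n̂ = ẑ. By Stokes' theorem,

    ∮_C F · dr = ∬_S (∇ × F) · n̂ dS = ∬_D (curl F)_z dA,

where D is the disk x^2 + y^2 ≤ 9.

Compute the curl of F = (0, 12x y^2, 12z):
    (∇ × F)_x = ∂F_z/∂y - ∂F_y/∂z = 0,
    (∇ × F)_y = ∂F_x/∂z - ∂F_z/∂x = 0,
    (∇ × F)_z = ∂F_y/∂x - ∂F_x/∂y = 12y^2.

On z = 2, (curl F)_z = 12y^2.

Convert to polar (x = r cos θ, y = r sin θ, dA = r dr dθ); the integrand becomes 12r^2sin(θ)^2, so

    ∬_D (curl F)_z dA = ∫_0^{2π} ∫_0^{3} (12r^2sin(θ)^2) · r dr dθ.

Inner (r from 0 to 3): 243sin(θ)^2.
Outer (θ from 0 to 2π): 243π.

Therefore ∮_C F · dr = 243π.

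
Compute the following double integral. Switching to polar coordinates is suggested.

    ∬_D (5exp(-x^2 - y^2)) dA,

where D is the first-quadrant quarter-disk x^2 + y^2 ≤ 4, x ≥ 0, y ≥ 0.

The region D is 0 ≤ r ≤ 2, 0 ≤ θ ≤ π/2 in polar coordinates, where x = r cos(θ), y = r sin(θ), and dA = r dr dθ.

Under the substitution, the integrand becomes 5exp(-r^2), so

    ∬_D (5exp(-x^2 - y^2)) dA = ∫_{0}^{π/2} ∫_{0}^{2} (5exp(-r^2)) · r dr dθ.

Inner integral (in r): ∫_{0}^{2} (5exp(-r^2)) · r dr = 5/2 - 5exp(-4)/2.

Outer integral (in θ): ∫_{0}^{π/2} (5/2 - 5exp(-4)/2) dθ = -5π (1 - exp(4))exp(-4)/4.

Therefore ∬_D (5exp(-x^2 - y^2)) dA = -5π (1 - exp(4))exp(-4)/4.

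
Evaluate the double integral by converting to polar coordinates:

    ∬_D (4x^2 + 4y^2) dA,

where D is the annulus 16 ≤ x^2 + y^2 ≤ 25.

The region D is 4 ≤ r ≤ 5, 0 ≤ θ ≤ 2π in polar coordinates, where x = r cos(θ), y = r sin(θ), and dA = r dr dθ.

Under the substitution, the integrand becomes 4r^2, so

    ∬_D (4x^2 + 4y^2) dA = ∫_{0}^{2π} ∫_{4}^{5} (4r^2) · r dr dθ.

Inner integral (in r): ∫_{4}^{5} (4r^2) · r dr = 369.

Outer integral (in θ): ∫_{0}^{2π} (369) dθ = 738π.

Therefore ∬_D (4x^2 + 4y^2) dA = 738π.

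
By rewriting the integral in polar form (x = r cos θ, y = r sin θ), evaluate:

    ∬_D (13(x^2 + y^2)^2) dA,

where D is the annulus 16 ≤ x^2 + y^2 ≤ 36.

The region D is 4 ≤ r ≤ 6, 0 ≤ θ ≤ 2π in polar coordinates, where x = r cos(θ), y = r sin(θ), and dA = r dr dθ.

Under the substitution, the integrand becomes 13r^4, so

    ∬_D (13(x^2 + y^2)^2) dA = ∫_{0}^{2π} ∫_{4}^{6} (13r^4) · r dr dθ.

Inner integral (in r): ∫_{4}^{6} (13r^4) · r dr = 276640/3.

Outer integral (in θ): ∫_{0}^{2π} (276640/3) dθ = 553280π/3.

Therefore ∬_D (13(x^2 + y^2)^2) dA = 553280π/3.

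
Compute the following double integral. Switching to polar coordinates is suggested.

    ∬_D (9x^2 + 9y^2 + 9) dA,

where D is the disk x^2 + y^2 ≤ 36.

The region D is 0 ≤ r ≤ 6, 0 ≤ θ ≤ 2π in polar coordinates, where x = r cos(θ), y = r sin(θ), and dA = r dr dθ.

Under the substitution, the integrand becomes 9r^2 + 9, so

    ∬_D (9x^2 + 9y^2 + 9) dA = ∫_{0}^{2π} ∫_{0}^{6} (9r^2 + 9) · r dr dθ.

Inner integral (in r): ∫_{0}^{6} (9r^2 + 9) · r dr = 3078.

Outer integral (in θ): ∫_{0}^{2π} (3078) dθ = 6156π.

Therefore ∬_D (9x^2 + 9y^2 + 9) dA = 6156π.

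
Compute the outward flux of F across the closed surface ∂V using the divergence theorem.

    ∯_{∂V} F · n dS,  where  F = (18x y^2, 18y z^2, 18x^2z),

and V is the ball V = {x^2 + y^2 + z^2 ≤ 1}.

By the divergence theorem,

    ∯_{∂V} F · n dS = ∭_V (∇ · F) dV.

Compute the divergence:
    ∇ · F = ∂F_x/∂x + ∂F_y/∂y + ∂F_z/∂z = 18y^2 + 18z^2 + 18x^2 = 18x^2 + 18y^2 + 18z^2.

In spherical coordinates, x = ρ sin(φ) cos(θ), y = ρ sin(φ) sin(θ), z = ρ cos(φ), dV = ρ^2 sin(φ) dρ dφ dθ, with 0 ≤ ρ ≤ 1, 0 ≤ φ ≤ π, 0 ≤ θ ≤ 2π.

The integrand, after substitution and multiplying by the volume element, becomes (18ρ^2) · ρ^2 sin(φ), so

    ∭_V (∇·F) dV = ∫_0^{2π} ∫_0^{π} ∫_0^{1} (18ρ^2) · ρ^2 sin(φ) dρ dφ dθ.

Inner (ρ from 0 to 1): 18sin(φ)/5.
Middle (φ from 0 to π): 36/5.
Outer (θ from 0 to 2π): 72π/5.

Therefore ∯_{∂V} F · n dS = 72π/5.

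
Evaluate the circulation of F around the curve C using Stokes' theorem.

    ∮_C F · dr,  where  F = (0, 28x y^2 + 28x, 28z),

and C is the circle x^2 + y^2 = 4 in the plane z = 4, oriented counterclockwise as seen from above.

Let S be the flat disk x^2 + y^2 ≤ 4 in the plane z = 4, with upward unit normal n̂ = ẑ. By Stokes' theorem,

    ∮_C F · dr = ∬_S (∇ × F) · n̂ dS = ∬_D (curl F)_z dA,

where D is the disk x^2 + y^2 ≤ 4.

Compute the curl of F = (0, 28x y^2 + 28x, 28z):
    (∇ × F)_x = ∂F_z/∂y - ∂F_y/∂z = 0,
    (∇ × F)_y = ∂F_x/∂z - ∂F_z/∂x = 0,
    (∇ × F)_z = ∂F_y/∂x - ∂F_x/∂y = 28y^2 + 28.

On z = 4, (curl F)_z = 28y^2 + 28.

Convert to polar (x = r cos θ, y = r sin θ, dA = r dr dθ); the integrand becomes 28r^2sin(θ)^2 + 28, so

    ∬_D (curl F)_z dA = ∫_0^{2π} ∫_0^{2} (28r^2sin(θ)^2 + 28) · r dr dθ.

Inner (r from 0 to 2): 112 - 56cos(2θ).
Outer (θ from 0 to 2π): 224π.

Therefore ∮_C F · dr = 224π.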